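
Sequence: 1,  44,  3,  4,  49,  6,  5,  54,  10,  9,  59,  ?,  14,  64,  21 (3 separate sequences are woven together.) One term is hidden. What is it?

15

Split by position mod 3 into 3 tracks.
Stream A: 1, 4, 5, 9, 14 (Fibonacci-style (each term is the sum of the two before it)).
Stream B: 44, 49, 54, 59, 64 (arithmetic with common difference +5).
Stream C: 3, 6, 10, ?, 21 (triangular numbers n(n+1)/2 for n = 2, 3, …).
The gap is stream C's term 4; the rule gives 15.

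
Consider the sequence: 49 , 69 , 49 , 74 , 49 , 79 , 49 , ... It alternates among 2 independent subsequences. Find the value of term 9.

49

Odd-indexed and even-indexed terms follow separate rules.
Stream A = 49, 49, 49, 49: always 49.
Stream B = 69, 74, 79: linear: a_n = 64 + 5·n.
Term 9 comes from stream A (its 5th entry): 49.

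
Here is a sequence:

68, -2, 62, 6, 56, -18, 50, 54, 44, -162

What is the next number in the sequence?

Odd-indexed and even-indexed terms follow separate rules.
Track A is 68, 62, 56, 50, 44, which is linear: a_n = 74 − 6·n.
Track B is -2, 6, -18, 54, -162, which is geometric, ×-3 each step.
Position 11 → track A, term 6 = 38.

38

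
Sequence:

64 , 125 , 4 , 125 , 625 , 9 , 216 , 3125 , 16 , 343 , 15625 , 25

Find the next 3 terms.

Split by position mod 3 into 3 tracks.
Track A: 64, 125, 216, 343 — consecutive cubes n³ from n = 4.
Track B: 125, 625, 3125, 15625 — powers of 5.
Track C: 4, 9, 16, 25 — the squares 2², 3², 4², ….
Position 13 → track A, term 5 = 512.
Position 14 → track B, term 5 = 78125.
Position 15 → track C, term 5 = 36.

512, 78125, 36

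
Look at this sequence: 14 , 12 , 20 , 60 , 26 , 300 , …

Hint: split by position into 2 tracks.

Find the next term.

32

The terms cycle through 2 interleaved subsequences.
Stream A is 14, 20, 26, which is linear: a_n = 8 + 6·n.
Stream B is 12, 60, 300, which is multiplying by 5 each time.
Term 7 comes from stream A (its 4th entry): 32.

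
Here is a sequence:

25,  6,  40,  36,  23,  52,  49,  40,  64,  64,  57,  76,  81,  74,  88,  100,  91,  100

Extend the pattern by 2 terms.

Taking every 3rd term gives 3 separate tracks.
Track A: 25, 36, 49, 64, 81, 100. Consecutive squares n² from n = 5.
Track B: 6, 23, 40, 57, 74, 91. Arithmetic with common difference +17.
Track C: 40, 52, 64, 76, 88, 100. Arithmetic with common difference +12.
The 19th slot belongs to track A; its 7th term is 121.
Position 20 falls in track B as its term 7, giving 108.

121, 108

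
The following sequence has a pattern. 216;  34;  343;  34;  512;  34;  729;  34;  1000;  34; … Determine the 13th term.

1728

The terms cycle through 2 interleaved subsequences.
Track A = 216, 343, 512, 729, 1000: perfect cubes starting at 6³.
Track B = 34, 34, 34, 34, 34: constant 34.
The 13th slot belongs to track A; its 7th term is 1728.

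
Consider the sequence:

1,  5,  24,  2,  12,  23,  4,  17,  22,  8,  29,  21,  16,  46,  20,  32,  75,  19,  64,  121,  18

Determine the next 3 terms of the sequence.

Split by position mod 3 into 3 tracks.
Subsequence A: 1, 2, 4, 8, 16, 32, 64 (powers 2^0, 2^1, 2^2, …).
Subsequence B: 5, 12, 17, 29, 46, 75, 121 (each term equals the sum of the previous two).
Subsequence C: 24, 23, 22, 21, 20, 19, 18 (subtracting 1 each time).
Position 22 → subsequence A, term 8 = 128.
Term 23 comes from subsequence B (its 8th entry): 196.
Term 24 comes from subsequence C (its 8th entry): 17.

128, 196, 17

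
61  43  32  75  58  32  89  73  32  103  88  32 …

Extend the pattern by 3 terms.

Split by position mod 3 into 3 tracks.
Subsequence A: 61, 75, 89, 103. Arithmetic, step +14.
Subsequence B: 43, 58, 73, 88. Linear: a_n = 28 + 15·n.
Subsequence C: 32, 32, 32, 32. Constant 32.
Term 13 comes from subsequence A (its 5th entry): 117.
The 14th slot belongs to subsequence B; its 5th term is 103.
The 15th slot belongs to subsequence C; its 5th term is 32.

117, 103, 32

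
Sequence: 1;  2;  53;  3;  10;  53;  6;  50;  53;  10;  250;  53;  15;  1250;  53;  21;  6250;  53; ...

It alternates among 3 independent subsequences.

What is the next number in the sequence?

28

Read the sequence 3 terms at a time; column i is its own pattern.
Track A is 1, 3, 6, 10, 15, 21, which is triangular numbers starting at T_1.
Track B is 2, 10, 50, 250, 1250, 6250, which is geometric with ratio 5.
Track C is 53, 53, 53, 53, 53, 53, which is constant 53.
The 19th slot belongs to track A; its 7th term is 28.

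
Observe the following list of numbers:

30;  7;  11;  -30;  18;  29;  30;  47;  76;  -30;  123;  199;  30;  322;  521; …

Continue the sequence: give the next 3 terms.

Positions follow the repeating pattern ABB; grouping by letter gives 2 tracks.
Track A: 30, -30, 30, -30, 30 — the oscillation 30·(−1)^(n+1).
Track B: 7, 11, 18, 29, 47, 76, 123, 199, 322, 521 — Fibonacci-style (each term is the sum of the two before it).
Term 16 comes from track A (its 6th entry): -30.
The 17th slot belongs to track B; its 11th term is 843.
Position 18 falls in track B as its term 12, giving 1364.

-30, 843, 1364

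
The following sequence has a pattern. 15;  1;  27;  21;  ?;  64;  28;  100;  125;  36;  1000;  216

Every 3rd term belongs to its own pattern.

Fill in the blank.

Split by position mod 3: positions 1, 4, 7, … form one track, and each other residue class forms its own.
Track A: 15, 21, 28, 36 (triangular numbers starting at T_5).
Track B: 1, ?, 100, 1000 (multiplying by 10 each time).
Track C: 27, 64, 125, 216 (the cubes 3³, 4³, 5³, …).
Track B's pattern makes the blank 10.

10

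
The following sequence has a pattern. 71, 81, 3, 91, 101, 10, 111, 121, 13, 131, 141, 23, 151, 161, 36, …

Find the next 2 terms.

The slot pattern repeats as AAB (period 3), so there are 2 interleaved tracks.
Track A = 71, 81, 91, 101, 111, 121, 131, 141, 151, 161: arithmetic with common difference +10.
Track B = 3, 10, 13, 23, 36: each term equals the sum of the previous two.
Term 16 comes from track A (its 11th entry): 171.
The 17th slot belongs to track A; its 12th term is 181.

171, 181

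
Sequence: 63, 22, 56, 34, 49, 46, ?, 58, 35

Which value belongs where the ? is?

42

Positions 1, 3, 5, … form one subsequence and positions 2, 4, 6, … form another.
Subsequence A: 63, 56, 49, ?, 35 — subtracting 7 each time.
Subsequence B: 22, 34, 46, 58 — linear: a_n = 10 + 12·n.
The gap is subsequence A's term 4; the rule gives 42.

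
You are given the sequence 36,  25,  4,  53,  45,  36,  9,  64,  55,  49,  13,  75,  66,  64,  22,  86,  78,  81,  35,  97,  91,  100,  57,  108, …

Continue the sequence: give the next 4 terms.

105, 121, 92, 119

Split by position mod 4: positions 1, 5, 9, … form one track, and each other residue class forms its own.
Track A: 36, 45, 55, 66, 78, 91 (the triangular numbers T_8, T_9, …).
Track B: 25, 36, 49, 64, 81, 100 (perfect squares starting at 5²).
Track C: 4, 9, 13, 22, 35, 57 (each term equals the sum of the previous two).
Track D: 53, 64, 75, 86, 97, 108 (adding 11 each time).
Term 25 comes from track A (its 7th entry): 105.
Term 26 comes from track B (its 7th entry): 121.
Position 27 → track C, term 7 = 92.
Position 28 falls in track D as its term 7, giving 119.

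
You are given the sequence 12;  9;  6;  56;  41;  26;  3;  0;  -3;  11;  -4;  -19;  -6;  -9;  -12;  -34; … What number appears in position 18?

Reading positions in blocks of 6 reveals the pattern AAABBB — 2 tracks woven together.
Track A = 12, 9, 6, 3, 0, -3, -6, -9, -12: arithmetic, step −3.
Track B = 56, 41, 26, 11, -4, -19, -34: subtracting 15 each time.
The 18th slot belongs to track B; its 9th term is -64.

-64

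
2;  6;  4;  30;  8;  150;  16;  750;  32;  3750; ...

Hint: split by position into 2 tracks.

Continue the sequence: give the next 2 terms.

64, 18750

Taking every 2nd term gives 2 separate tracks.
Stream A: 2, 4, 8, 16, 32 — powers 2^1, 2^2, 2^3, ….
Stream B: 6, 30, 150, 750, 3750 — multiplying by 5 each time.
Position 11 → stream A, term 6 = 64.
Position 12 → stream B, term 6 = 18750.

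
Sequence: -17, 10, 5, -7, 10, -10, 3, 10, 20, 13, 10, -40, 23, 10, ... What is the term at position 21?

320

Split by position mod 3: positions 1, 4, 7, … form one track, and each other residue class forms its own.
Subsequence A = -17, -7, 3, 13, 23: adding 10 each time.
Subsequence B = 10, 10, 10, 10, 10: always 10.
Subsequence C = 5, -10, 20, -40: geometric, ×-2 each step.
Term 21 comes from subsequence C (its 7th entry): 320.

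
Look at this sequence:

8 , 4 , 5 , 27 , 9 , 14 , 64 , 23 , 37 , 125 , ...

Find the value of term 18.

665

Positions follow the repeating pattern ABB; grouping by letter gives 2 tracks.
Subsequence A: 8, 27, 64, 125 (the cubes 2³, 3³, 4³, …).
Subsequence B: 4, 5, 9, 14, 23, 37 (a Fibonacci-like recurrence a_n = a_{n-1} + a_{n-2}).
Position 18 → subsequence B, term 12 = 665.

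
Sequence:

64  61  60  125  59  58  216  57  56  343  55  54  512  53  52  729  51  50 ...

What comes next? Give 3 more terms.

1000, 49, 48

The slot pattern repeats as ABB (period 3), so there are 2 interleaved tracks.
Stream A: 64, 125, 216, 343, 512, 729 (consecutive cubes n³ from n = 4).
Stream B: 61, 60, 59, 58, 57, 56, 55, 54, 53, 52, 51, 50 (arithmetic, step −1).
Position 19 falls in stream A as its term 7, giving 1000.
Term 20 comes from stream B (its 13th entry): 49.
Term 21 comes from stream B (its 14th entry): 48.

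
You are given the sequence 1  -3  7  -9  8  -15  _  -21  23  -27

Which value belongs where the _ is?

Positions 1, 3, 5, … form one subsequence and positions 2, 4, 6, … form another.
Track A = 1, 7, 8, ?, 23: Fibonacci-style (each term is the sum of the two before it).
Track B = -3, -9, -15, -21, -27: subtracting 6 each time.
Filling track A at index 4 by its rule yields 15.

15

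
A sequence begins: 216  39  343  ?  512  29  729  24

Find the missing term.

34

Taking every 2nd term gives 2 separate tracks.
Track A: 216, 343, 512, 729 (consecutive cubes n³ from n = 6).
Track B: 39, ?, 29, 24 (subtracting 5 each time).
So the missing entry in track B is 34.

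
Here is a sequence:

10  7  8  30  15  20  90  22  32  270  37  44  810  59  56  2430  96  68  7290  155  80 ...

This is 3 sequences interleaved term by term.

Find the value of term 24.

Read the sequence 3 terms at a time; column i is its own pattern.
Stream A: 10, 30, 90, 270, 810, 2430, 7290 — a geometric progression (common ratio 3).
Stream B: 7, 15, 22, 37, 59, 96, 155 — Fibonacci-style (each term is the sum of the two before it).
Stream C: 8, 20, 32, 44, 56, 68, 80 — adding 12 each time.
Position 24 falls in stream C as its term 8, giving 92.

92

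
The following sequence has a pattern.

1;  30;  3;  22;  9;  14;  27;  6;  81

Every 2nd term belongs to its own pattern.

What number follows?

Positions 1, 3, 5, … form one subsequence and positions 2, 4, 6, … form another.
Stream A is 1, 3, 9, 27, 81, which is powers 3^0, 3^1, 3^2, ….
Stream B is 30, 22, 14, 6, which is arithmetic with common difference −8.
Term 10 comes from stream B (its 5th entry): -2.

-2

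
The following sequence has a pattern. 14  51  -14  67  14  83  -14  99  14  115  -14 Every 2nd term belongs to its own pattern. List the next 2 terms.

Taking every 2nd term gives 2 separate tracks.
Subsequence A is 14, -14, 14, -14, 14, -14, which is the oscillation 14·(−1)^(n+1).
Subsequence B is 51, 67, 83, 99, 115, which is arithmetic, step +16.
The 12th slot belongs to subsequence B; its 6th term is 131.
Position 13 → subsequence A, term 7 = 14.

131, 14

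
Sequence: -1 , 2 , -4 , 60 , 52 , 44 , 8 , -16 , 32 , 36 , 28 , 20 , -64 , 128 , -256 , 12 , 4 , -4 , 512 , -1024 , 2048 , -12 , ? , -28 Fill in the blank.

The slot pattern repeats as AAABBB (period 6), so there are 2 interleaved tracks.
Track A = -1, 2, -4, 8, -16, 32, -64, 128, -256, 512, -1024, 2048: multiplying by -2 each time.
Track B = 60, 52, 44, 36, 28, 20, 12, 4, -4, -12, ?, -28: arithmetic with common difference −8.
Track B's pattern makes the blank -20.

-20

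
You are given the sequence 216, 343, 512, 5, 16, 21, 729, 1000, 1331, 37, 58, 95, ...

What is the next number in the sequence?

The slot pattern repeats as AAABBB (period 6), so there are 2 interleaved tracks.
Stream A: 216, 343, 512, 729, 1000, 1331 (the cubes 6³, 7³, 8³, …).
Stream B: 5, 16, 21, 37, 58, 95 (Fibonacci-style (each term is the sum of the two before it)).
Position 13 falls in stream A as its term 7, giving 1728.

1728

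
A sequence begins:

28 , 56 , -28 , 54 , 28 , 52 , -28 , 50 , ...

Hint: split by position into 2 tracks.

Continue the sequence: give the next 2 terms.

28, 48

Taking every 2nd term gives 2 separate tracks.
Track A = 28, -28, 28, -28: the oscillation 28·(−1)^(n+1).
Track B = 56, 54, 52, 50: arithmetic, step −2.
Position 9 falls in track A as its term 5, giving 28.
Position 10 falls in track B as its term 5, giving 48.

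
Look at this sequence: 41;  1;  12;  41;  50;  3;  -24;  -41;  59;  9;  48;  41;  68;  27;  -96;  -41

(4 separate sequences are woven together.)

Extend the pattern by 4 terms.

77, 81, 192, 41

Split by position mod 4 into 4 tracks.
Track A = 41, 50, 59, 68: arithmetic with common difference +9.
Track B = 1, 3, 9, 27: successive powers of 3.
Track C = 12, -24, 48, -96: geometric, ×-2 each step.
Track D = 41, -41, 41, -41: oscillating between 41 and -41.
Term 17 comes from track A (its 5th entry): 77.
Position 18 → track B, term 5 = 81.
The 19th slot belongs to track C; its 5th term is 192.
Term 20 comes from track D (its 5th entry): 41.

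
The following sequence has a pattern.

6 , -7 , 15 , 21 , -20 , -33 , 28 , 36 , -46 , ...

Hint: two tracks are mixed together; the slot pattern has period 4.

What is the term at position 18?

-111

The slot pattern repeats as AABB (period 4), so there are 2 interleaved tracks.
Subsequence A: 6, -7, -20, -33, -46 (subtracting 13 each time).
Subsequence B: 15, 21, 28, 36 (the triangular numbers T_5, T_6, …).
Term 18 comes from subsequence A (its 10th entry): -111.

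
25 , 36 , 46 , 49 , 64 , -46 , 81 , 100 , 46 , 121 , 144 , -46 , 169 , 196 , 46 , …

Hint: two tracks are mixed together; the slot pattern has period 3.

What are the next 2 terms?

Positions follow the repeating pattern AAB; grouping by letter gives 2 tracks.
Stream A = 25, 36, 49, 64, 81, 100, 121, 144, 169, 196: perfect squares starting at 5².
Stream B = 46, -46, 46, -46, 46: the oscillation 46·(−1)^(n+1).
Term 16 comes from stream A (its 11th entry): 225.
Position 17 → stream A, term 12 = 256.

225, 256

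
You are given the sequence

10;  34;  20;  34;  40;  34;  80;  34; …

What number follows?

160

Odd-indexed and even-indexed terms follow separate rules.
Subsequence A: 10, 20, 40, 80 — geometric with ratio 2.
Subsequence B: 34, 34, 34, 34 — always 34.
The 9th slot belongs to subsequence A; its 5th term is 160.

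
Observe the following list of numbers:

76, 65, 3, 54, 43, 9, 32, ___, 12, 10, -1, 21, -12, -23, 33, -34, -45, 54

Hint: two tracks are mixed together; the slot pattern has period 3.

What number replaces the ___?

21

Positions follow the repeating pattern AAB; grouping by letter gives 2 tracks.
Track A is 76, 65, 54, 43, 32, ?, 10, -1, -12, -23, -34, -45, which is linear: a_n = 87 − 11·n.
Track B is 3, 9, 12, 21, 33, 54, which is a Fibonacci-like recurrence a_n = a_{n-1} + a_{n-2}.
The gap is track A's term 6; the rule gives 21.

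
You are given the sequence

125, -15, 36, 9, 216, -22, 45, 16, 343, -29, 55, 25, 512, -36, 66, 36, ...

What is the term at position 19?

78

Taking every 4th term gives 4 separate tracks.
Track A = 125, 216, 343, 512: perfect cubes starting at 5³.
Track B = -15, -22, -29, -36: arithmetic, step −7.
Track C = 36, 45, 55, 66: triangular numbers n(n+1)/2 for n = 8, 9, ….
Track D = 9, 16, 25, 36: the squares 3², 4², 5², ….
Position 19 → track C, term 5 = 78.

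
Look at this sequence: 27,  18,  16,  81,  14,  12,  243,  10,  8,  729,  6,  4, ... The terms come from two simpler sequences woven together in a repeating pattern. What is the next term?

The slot pattern repeats as ABB (period 3), so there are 2 interleaved tracks.
Track A: 27, 81, 243, 729 (successive powers of 3).
Track B: 18, 16, 14, 12, 10, 8, 6, 4 (arithmetic, step −2).
Term 13 comes from track A (its 5th entry): 2187.

2187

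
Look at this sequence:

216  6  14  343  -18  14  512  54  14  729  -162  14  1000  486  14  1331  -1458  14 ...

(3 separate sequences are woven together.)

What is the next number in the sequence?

Split by position mod 3 into 3 tracks.
Track A: 216, 343, 512, 729, 1000, 1331 — consecutive cubes n³ from n = 6.
Track B: 6, -18, 54, -162, 486, -1458 — geometric, ×-3 each step.
Track C: 14, 14, 14, 14, 14, 14 — the constant sequence 14.
Position 19 → track A, term 7 = 1728.

1728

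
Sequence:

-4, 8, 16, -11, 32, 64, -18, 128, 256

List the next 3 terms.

-25, 512, 1024

Positions follow the repeating pattern ABB; grouping by letter gives 2 tracks.
Subsequence A is -4, -11, -18, which is arithmetic, step −7.
Subsequence B is 8, 16, 32, 64, 128, 256, which is multiplying by 2 each time.
Term 10 comes from subsequence A (its 4th entry): -25.
Position 11 falls in subsequence B as its term 7, giving 512.
The 12th slot belongs to subsequence B; its 8th term is 1024.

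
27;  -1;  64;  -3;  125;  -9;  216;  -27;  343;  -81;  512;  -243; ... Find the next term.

The terms cycle through 2 interleaved subsequences.
Stream A: 27, 64, 125, 216, 343, 512 (the cubes 3³, 4³, 5³, …).
Stream B: -1, -3, -9, -27, -81, -243 (a geometric progression (common ratio 3)).
Position 13 falls in stream A as its term 7, giving 729.

729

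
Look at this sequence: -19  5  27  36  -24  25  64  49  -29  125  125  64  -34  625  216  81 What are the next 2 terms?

Split by position mod 4 into 4 tracks.
Subsequence A: -19, -24, -29, -34 (subtracting 5 each time).
Subsequence B: 5, 25, 125, 625 (geometric, ×5 each step).
Subsequence C: 27, 64, 125, 216 (the cubes 3³, 4³, 5³, …).
Subsequence D: 36, 49, 64, 81 (perfect squares starting at 6²).
The 17th slot belongs to subsequence A; its 5th term is -39.
Position 18 falls in subsequence B as its term 5, giving 3125.

-39, 3125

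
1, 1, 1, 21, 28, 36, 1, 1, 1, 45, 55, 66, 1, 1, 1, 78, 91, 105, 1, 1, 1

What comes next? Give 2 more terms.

The slot pattern repeats as AAABBB (period 6), so there are 2 interleaved tracks.
Track A: 1, 1, 1, 1, 1, 1, 1, 1, 1, 1, 1, 1. Always 1.
Track B: 21, 28, 36, 45, 55, 66, 78, 91, 105. Triangular numbers starting at T_6.
Position 22 falls in track B as its term 10, giving 120.
Position 23 → track B, term 11 = 136.

120, 136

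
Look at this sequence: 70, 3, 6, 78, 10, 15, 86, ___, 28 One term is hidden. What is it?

Reading positions in blocks of 3 reveals the pattern ABB — 2 tracks woven together.
Stream A: 70, 78, 86. Linear: a_n = 62 + 8·n.
Stream B: 3, 6, 10, 15, ?, 28. The triangular numbers T_2, T_3, ….
Filling stream B at index 5 by its rule yields 21.

21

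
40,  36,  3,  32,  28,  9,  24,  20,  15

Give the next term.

16

Positions follow the repeating pattern AAB; grouping by letter gives 2 tracks.
Subsequence A is 40, 36, 32, 28, 24, 20, which is arithmetic with common difference −4.
Subsequence B is 3, 9, 15, which is arithmetic with common difference +6.
Term 10 comes from subsequence A (its 7th entry): 16.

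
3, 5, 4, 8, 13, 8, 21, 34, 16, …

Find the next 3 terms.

55, 89, 32

Reading positions in blocks of 3 reveals the pattern AAB — 2 tracks woven together.
Track A is 3, 5, 8, 13, 21, 34, which is each term equals the sum of the previous two.
Track B is 4, 8, 16, which is a geometric progression (common ratio 2).
Position 10 falls in track A as its term 7, giving 55.
Position 11 → track A, term 8 = 89.
Position 12 falls in track B as its term 4, giving 32.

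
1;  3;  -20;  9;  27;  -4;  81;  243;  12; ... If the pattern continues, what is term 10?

The slot pattern repeats as AAB (period 3), so there are 2 interleaved tracks.
Track A is 1, 3, 9, 27, 81, 243, which is powers 3^0, 3^1, 3^2, ….
Track B is -20, -4, 12, which is linear: a_n = -36 + 16·n.
The 10th slot belongs to track A; its 7th term is 729.

729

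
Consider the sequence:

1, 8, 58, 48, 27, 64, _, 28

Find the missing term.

38

Reading positions in blocks of 4 reveals the pattern AABB — 2 tracks woven together.
Track A is 1, 8, 27, 64, which is perfect cubes starting at 1³.
Track B is 58, 48, ?, 28, which is arithmetic, step −10.
The gap is track B's term 3; the rule gives 38.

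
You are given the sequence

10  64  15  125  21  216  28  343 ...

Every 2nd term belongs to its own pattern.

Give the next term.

The terms cycle through 2 interleaved subsequences.
Track A = 10, 15, 21, 28: triangular numbers n(n+1)/2 for n = 4, 5, ….
Track B = 64, 125, 216, 343: the cubes 4³, 5³, 6³, ….
Position 9 → track A, term 5 = 36.

36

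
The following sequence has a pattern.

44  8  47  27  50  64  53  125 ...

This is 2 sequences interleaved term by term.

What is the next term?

Odd-indexed and even-indexed terms follow separate rules.
Track A is 44, 47, 50, 53, which is adding 3 each time.
Track B is 8, 27, 64, 125, which is consecutive cubes n³ from n = 2.
Position 9 → track A, term 5 = 56.

56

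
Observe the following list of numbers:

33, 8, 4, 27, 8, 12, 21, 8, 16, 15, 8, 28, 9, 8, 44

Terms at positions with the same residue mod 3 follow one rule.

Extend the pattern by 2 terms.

Split by position mod 3 into 3 tracks.
Subsequence A: 33, 27, 21, 15, 9 (arithmetic, step −6).
Subsequence B: 8, 8, 8, 8, 8 (always 8).
Subsequence C: 4, 12, 16, 28, 44 (each term equals the sum of the previous two).
Term 16 comes from subsequence A (its 6th entry): 3.
Term 17 comes from subsequence B (its 6th entry): 8.

3, 8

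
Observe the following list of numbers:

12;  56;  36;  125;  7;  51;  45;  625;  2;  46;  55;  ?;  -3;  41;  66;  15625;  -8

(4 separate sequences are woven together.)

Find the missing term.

3125

Split by position mod 4 into 4 tracks.
Stream A: 12, 7, 2, -3, -8 (linear: a_n = 17 − 5·n).
Stream B: 56, 51, 46, 41 (subtracting 5 each time).
Stream C: 36, 45, 55, 66 (triangular numbers starting at T_8).
Stream D: 125, 625, ?, 15625 (successive powers of 5).
Stream D's pattern makes the blank 3125.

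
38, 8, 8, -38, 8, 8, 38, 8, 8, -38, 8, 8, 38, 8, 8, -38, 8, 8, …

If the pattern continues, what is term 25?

38

Positions follow the repeating pattern ABB; grouping by letter gives 2 tracks.
Track A: 38, -38, 38, -38, 38, -38. Alternating ±38.
Track B: 8, 8, 8, 8, 8, 8, 8, 8, 8, 8, 8, 8. The constant sequence 8.
Position 25 → track A, term 9 = 38.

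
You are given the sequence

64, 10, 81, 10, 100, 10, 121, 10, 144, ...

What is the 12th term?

The terms cycle through 2 interleaved subsequences.
Stream A: 64, 81, 100, 121, 144. The squares 8², 9², 10², ….
Stream B: 10, 10, 10, 10. Always 10.
Position 12 → stream B, term 6 = 10.

10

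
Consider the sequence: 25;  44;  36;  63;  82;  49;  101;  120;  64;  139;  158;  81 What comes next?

Reading positions in blocks of 3 reveals the pattern AAB — 2 tracks woven together.
Track A: 25, 44, 63, 82, 101, 120, 139, 158 (arithmetic with common difference +19).
Track B: 36, 49, 64, 81 (the squares 6², 7², 8², …).
Position 13 → track A, term 9 = 177.

177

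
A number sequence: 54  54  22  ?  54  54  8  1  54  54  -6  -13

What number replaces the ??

Reading positions in blocks of 4 reveals the pattern AABB — 2 tracks woven together.
Track A = 54, 54, 54, 54, 54, 54: always 54.
Track B = 22, ?, 8, 1, -6, -13: linear: a_n = 29 − 7·n.
The gap is track B's term 2; the rule gives 15.

15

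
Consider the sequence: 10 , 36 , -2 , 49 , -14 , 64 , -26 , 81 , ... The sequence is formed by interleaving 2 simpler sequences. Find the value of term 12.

Split by position mod 2 into 2 tracks.
Track A = 10, -2, -14, -26: subtracting 12 each time.
Track B = 36, 49, 64, 81: perfect squares starting at 6².
The 12th slot belongs to track B; its 6th term is 121.

121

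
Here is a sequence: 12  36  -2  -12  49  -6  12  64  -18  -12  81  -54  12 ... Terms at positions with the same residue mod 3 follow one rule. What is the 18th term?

Split by position mod 3 into 3 tracks.
Stream A: 12, -12, 12, -12, 12 (oscillating between 12 and -12).
Stream B: 36, 49, 64, 81 (consecutive squares n² from n = 6).
Stream C: -2, -6, -18, -54 (geometric, ×3 each step).
Position 18 → stream C, term 6 = -486.

-486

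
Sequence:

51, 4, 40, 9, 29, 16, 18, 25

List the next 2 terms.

Split by position mod 2 into 2 tracks.
Subsequence A: 51, 40, 29, 18. Arithmetic, step −11.
Subsequence B: 4, 9, 16, 25. Perfect squares starting at 2².
Position 9 falls in subsequence A as its term 5, giving 7.
Term 10 comes from subsequence B (its 5th entry): 36.

7, 36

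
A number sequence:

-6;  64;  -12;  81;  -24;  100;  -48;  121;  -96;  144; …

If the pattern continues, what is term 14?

Taking every 2nd term gives 2 separate tracks.
Track A: -6, -12, -24, -48, -96. Geometric, ×2 each step.
Track B: 64, 81, 100, 121, 144. Consecutive squares n² from n = 8.
Position 14 falls in track B as its term 7, giving 196.

196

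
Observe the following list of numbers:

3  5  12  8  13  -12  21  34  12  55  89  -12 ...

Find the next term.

Positions follow the repeating pattern AAB; grouping by letter gives 2 tracks.
Subsequence A: 3, 5, 8, 13, 21, 34, 55, 89 (each term equals the sum of the previous two).
Subsequence B: 12, -12, 12, -12 (alternating ±12).
Position 13 → subsequence A, term 9 = 144.

144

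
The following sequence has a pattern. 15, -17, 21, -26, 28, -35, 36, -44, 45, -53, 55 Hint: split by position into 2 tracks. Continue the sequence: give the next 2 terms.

-62, 66

Positions 1, 3, 5, … form one subsequence and positions 2, 4, 6, … form another.
Subsequence A = 15, 21, 28, 36, 45, 55: triangular numbers starting at T_5.
Subsequence B = -17, -26, -35, -44, -53: linear: a_n = -8 − 9·n.
Term 12 comes from subsequence B (its 6th entry): -62.
Position 13 falls in subsequence A as its term 7, giving 66.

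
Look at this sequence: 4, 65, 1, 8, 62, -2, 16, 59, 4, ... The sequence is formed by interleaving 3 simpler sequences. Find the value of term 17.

Taking every 3rd term gives 3 separate tracks.
Track A: 4, 8, 16 (successive powers of 2).
Track B: 65, 62, 59 (subtracting 3 each time).
Track C: 1, -2, 4 (geometric with ratio -2).
Term 17 comes from track B (its 6th entry): 50.

50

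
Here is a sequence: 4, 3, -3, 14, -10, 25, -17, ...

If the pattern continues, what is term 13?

-38

The terms cycle through 2 interleaved subsequences.
Track A = 4, -3, -10, -17: arithmetic with common difference −7.
Track B = 3, 14, 25: arithmetic, step +11.
Position 13 falls in track A as its term 7, giving -38.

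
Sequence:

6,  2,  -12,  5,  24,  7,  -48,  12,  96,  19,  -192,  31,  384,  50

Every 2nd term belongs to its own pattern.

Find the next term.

-768

Odd-indexed and even-indexed terms follow separate rules.
Track A: 6, -12, 24, -48, 96, -192, 384 (geometric, ×-2 each step).
Track B: 2, 5, 7, 12, 19, 31, 50 (Fibonacci-style (each term is the sum of the two before it)).
Position 15 → track A, term 8 = -768.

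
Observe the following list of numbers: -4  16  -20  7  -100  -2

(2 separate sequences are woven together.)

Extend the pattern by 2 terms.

Split by position mod 2 into 2 tracks.
Track A is -4, -20, -100, which is multiplying by 5 each time.
Track B is 16, 7, -2, which is linear: a_n = 25 − 9·n.
Term 7 comes from track A (its 4th entry): -500.
The 8th slot belongs to track B; its 4th term is -11.

-500, -11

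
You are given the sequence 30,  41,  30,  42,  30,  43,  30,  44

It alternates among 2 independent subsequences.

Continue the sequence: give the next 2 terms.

30, 45

The terms cycle through 2 interleaved subsequences.
Subsequence A is 30, 30, 30, 30, which is the constant sequence 30.
Subsequence B is 41, 42, 43, 44, which is arithmetic, step +1.
Position 9 → subsequence A, term 5 = 30.
The 10th slot belongs to subsequence B; its 5th term is 45.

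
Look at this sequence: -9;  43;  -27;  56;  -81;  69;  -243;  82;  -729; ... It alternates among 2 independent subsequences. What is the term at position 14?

121

Taking every 2nd term gives 2 separate tracks.
Track A is -9, -27, -81, -243, -729, which is multiplying by 3 each time.
Track B is 43, 56, 69, 82, which is linear: a_n = 30 + 13·n.
Position 14 falls in track B as its term 7, giving 121.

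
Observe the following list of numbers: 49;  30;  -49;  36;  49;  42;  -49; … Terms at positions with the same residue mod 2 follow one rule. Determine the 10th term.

Odd-indexed and even-indexed terms follow separate rules.
Subsequence A: 49, -49, 49, -49 — alternating ±49.
Subsequence B: 30, 36, 42 — arithmetic with common difference +6.
Position 10 → subsequence B, term 5 = 54.

54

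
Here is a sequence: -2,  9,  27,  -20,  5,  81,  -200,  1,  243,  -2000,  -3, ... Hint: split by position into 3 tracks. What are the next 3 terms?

729, -20000, -7

The terms cycle through 3 interleaved subsequences.
Track A: -2, -20, -200, -2000 — geometric with ratio 10.
Track B: 9, 5, 1, -3 — linear: a_n = 13 − 4·n.
Track C: 27, 81, 243 — successive powers of 3.
Term 12 comes from track C (its 4th entry): 729.
Position 13 falls in track A as its term 5, giving -20000.
Term 14 comes from track B (its 5th entry): -7.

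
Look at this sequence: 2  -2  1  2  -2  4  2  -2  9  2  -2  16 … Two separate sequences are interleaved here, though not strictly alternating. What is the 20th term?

-2

Reading positions in blocks of 3 reveals the pattern AAB — 2 tracks woven together.
Subsequence A: 2, -2, 2, -2, 2, -2, 2, -2 — oscillating between 2 and -2.
Subsequence B: 1, 4, 9, 16 — perfect squares starting at 1².
Term 20 comes from subsequence A (its 14th entry): -2.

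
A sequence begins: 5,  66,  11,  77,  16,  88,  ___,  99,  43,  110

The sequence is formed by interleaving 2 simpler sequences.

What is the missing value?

Split by position mod 2 into 2 tracks.
Track A = 5, 11, 16, ?, 43: a Fibonacci-like recurrence a_n = a_{n-1} + a_{n-2}.
Track B = 66, 77, 88, 99, 110: linear: a_n = 55 + 11·n.
Filling track A at index 4 by its rule yields 27.

27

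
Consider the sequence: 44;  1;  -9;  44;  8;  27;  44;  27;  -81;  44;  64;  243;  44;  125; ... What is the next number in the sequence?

The terms cycle through 3 interleaved subsequences.
Subsequence A: 44, 44, 44, 44, 44 — the constant sequence 44.
Subsequence B: 1, 8, 27, 64, 125 — perfect cubes starting at 1³.
Subsequence C: -9, 27, -81, 243 — geometric, ×-3 each step.
The 15th slot belongs to subsequence C; its 5th term is -729.

-729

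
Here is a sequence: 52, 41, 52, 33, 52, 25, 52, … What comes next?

Odd-indexed and even-indexed terms follow separate rules.
Stream A: 52, 52, 52, 52. The constant sequence 52.
Stream B: 41, 33, 25. Arithmetic with common difference −8.
Term 8 comes from stream B (its 4th entry): 17.

17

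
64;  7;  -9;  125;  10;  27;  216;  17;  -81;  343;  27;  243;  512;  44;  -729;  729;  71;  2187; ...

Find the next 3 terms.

Taking every 3rd term gives 3 separate tracks.
Subsequence A: 64, 125, 216, 343, 512, 729 — perfect cubes starting at 4³.
Subsequence B: 7, 10, 17, 27, 44, 71 — Fibonacci-style (each term is the sum of the two before it).
Subsequence C: -9, 27, -81, 243, -729, 2187 — geometric with ratio -3.
Term 19 comes from subsequence A (its 7th entry): 1000.
Position 20 → subsequence B, term 7 = 115.
Term 21 comes from subsequence C (its 7th entry): -6561.

1000, 115, -6561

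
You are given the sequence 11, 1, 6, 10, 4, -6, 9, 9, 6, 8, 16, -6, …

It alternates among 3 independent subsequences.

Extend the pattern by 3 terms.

Split by position mod 3: positions 1, 4, 7, … form one track, and each other residue class forms its own.
Track A is 11, 10, 9, 8, which is arithmetic with common difference −1.
Track B is 1, 4, 9, 16, which is perfect squares starting at 1².
Track C is 6, -6, 6, -6, which is alternating ±6.
Position 13 → track A, term 5 = 7.
Term 14 comes from track B (its 5th entry): 25.
The 15th slot belongs to track C; its 5th term is 6.

7, 25, 6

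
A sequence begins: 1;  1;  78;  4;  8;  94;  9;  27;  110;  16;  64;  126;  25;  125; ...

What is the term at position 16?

36

Split by position mod 3 into 3 tracks.
Stream A: 1, 4, 9, 16, 25. Perfect squares starting at 1².
Stream B: 1, 8, 27, 64, 125. Consecutive cubes n³ from n = 1.
Stream C: 78, 94, 110, 126. Linear: a_n = 62 + 16·n.
Term 16 comes from stream A (its 6th entry): 36.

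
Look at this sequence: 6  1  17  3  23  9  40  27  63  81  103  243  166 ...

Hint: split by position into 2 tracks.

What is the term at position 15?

The terms cycle through 2 interleaved subsequences.
Track A: 6, 17, 23, 40, 63, 103, 166 — a Fibonacci-like recurrence a_n = a_{n-1} + a_{n-2}.
Track B: 1, 3, 9, 27, 81, 243 — powers 3^0, 3^1, 3^2, ….
Position 15 falls in track A as its term 8, giving 269.

269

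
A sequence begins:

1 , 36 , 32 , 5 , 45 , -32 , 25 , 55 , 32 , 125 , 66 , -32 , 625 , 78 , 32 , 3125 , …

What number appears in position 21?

Split by position mod 3: positions 1, 4, 7, … form one track, and each other residue class forms its own.
Subsequence A: 1, 5, 25, 125, 625, 3125 (powers 5^0, 5^1, 5^2, …).
Subsequence B: 36, 45, 55, 66, 78 (triangular numbers n(n+1)/2 for n = 8, 9, …).
Subsequence C: 32, -32, 32, -32, 32 (alternating ±32).
Term 21 comes from subsequence C (its 7th entry): 32.

32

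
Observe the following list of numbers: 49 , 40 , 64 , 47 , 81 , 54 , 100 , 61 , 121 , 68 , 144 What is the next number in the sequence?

Split by position mod 2 into 2 tracks.
Stream A: 49, 64, 81, 100, 121, 144 — consecutive squares n² from n = 7.
Stream B: 40, 47, 54, 61, 68 — arithmetic with common difference +7.
Position 12 → stream B, term 6 = 75.

75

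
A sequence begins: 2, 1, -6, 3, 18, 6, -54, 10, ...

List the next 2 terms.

162, 15

Split by position mod 2 into 2 tracks.
Stream A: 2, -6, 18, -54 — a geometric progression (common ratio -3).
Stream B: 1, 3, 6, 10 — triangular numbers starting at T_1.
Position 9 → stream A, term 5 = 162.
Position 10 falls in stream B as its term 5, giving 15.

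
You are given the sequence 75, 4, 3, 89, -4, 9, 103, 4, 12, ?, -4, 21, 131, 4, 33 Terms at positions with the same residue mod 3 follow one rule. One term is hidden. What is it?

117

Split by position mod 3: positions 1, 4, 7, … form one track, and each other residue class forms its own.
Track A: 75, 89, 103, ?, 131 (arithmetic with common difference +14).
Track B: 4, -4, 4, -4, 4 (alternating ±4).
Track C: 3, 9, 12, 21, 33 (each term equals the sum of the previous two).
Track A's pattern makes the blank 117.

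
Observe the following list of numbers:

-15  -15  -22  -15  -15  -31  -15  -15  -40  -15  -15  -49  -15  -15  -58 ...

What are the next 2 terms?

The slot pattern repeats as AAB (period 3), so there are 2 interleaved tracks.
Subsequence A: -15, -15, -15, -15, -15, -15, -15, -15, -15, -15 — the constant sequence -15.
Subsequence B: -22, -31, -40, -49, -58 — arithmetic with common difference −9.
Term 16 comes from subsequence A (its 11th entry): -15.
The 17th slot belongs to subsequence A; its 12th term is -15.

-15, -15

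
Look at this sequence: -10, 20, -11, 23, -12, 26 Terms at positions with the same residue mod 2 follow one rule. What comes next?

Odd-indexed and even-indexed terms follow separate rules.
Track A: -10, -11, -12 (linear: a_n = -9 − n).
Track B: 20, 23, 26 (arithmetic, step +3).
The 7th slot belongs to track A; its 4th term is -13.

-13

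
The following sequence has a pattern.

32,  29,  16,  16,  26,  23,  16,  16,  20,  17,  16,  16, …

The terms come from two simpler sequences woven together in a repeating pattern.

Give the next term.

Positions follow the repeating pattern AABB; grouping by letter gives 2 tracks.
Track A: 32, 29, 26, 23, 20, 17. Arithmetic, step −3.
Track B: 16, 16, 16, 16, 16, 16. Always 16.
Term 13 comes from track A (its 7th entry): 14.

14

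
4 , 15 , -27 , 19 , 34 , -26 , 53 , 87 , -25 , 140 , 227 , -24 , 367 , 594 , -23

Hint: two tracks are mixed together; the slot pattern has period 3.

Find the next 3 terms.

Reading positions in blocks of 3 reveals the pattern AAB — 2 tracks woven together.
Stream A = 4, 15, 19, 34, 53, 87, 140, 227, 367, 594: a Fibonacci-like recurrence a_n = a_{n-1} + a_{n-2}.
Stream B = -27, -26, -25, -24, -23: arithmetic with common difference +1.
Position 16 falls in stream A as its term 11, giving 961.
Position 17 → stream A, term 12 = 1555.
Position 18 → stream B, term 6 = -22.

961, 1555, -22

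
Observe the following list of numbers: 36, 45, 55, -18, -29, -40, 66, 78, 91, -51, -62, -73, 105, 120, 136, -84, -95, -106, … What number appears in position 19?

153

Positions follow the repeating pattern AAABBB; grouping by letter gives 2 tracks.
Stream A: 36, 45, 55, 66, 78, 91, 105, 120, 136 — the triangular numbers T_8, T_9, ….
Stream B: -18, -29, -40, -51, -62, -73, -84, -95, -106 — subtracting 11 each time.
Position 19 → stream A, term 10 = 153.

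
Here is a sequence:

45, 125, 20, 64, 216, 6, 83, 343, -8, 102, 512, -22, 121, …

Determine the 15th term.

-36

Split by position mod 3 into 3 tracks.
Stream A is 45, 64, 83, 102, 121, which is arithmetic with common difference +19.
Stream B is 125, 216, 343, 512, which is consecutive cubes n³ from n = 5.
Stream C is 20, 6, -8, -22, which is subtracting 14 each time.
Position 15 falls in stream C as its term 5, giving -36.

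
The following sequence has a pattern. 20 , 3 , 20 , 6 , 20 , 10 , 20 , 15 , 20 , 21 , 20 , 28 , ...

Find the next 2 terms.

Odd-indexed and even-indexed terms follow separate rules.
Stream A: 20, 20, 20, 20, 20, 20. Always 20.
Stream B: 3, 6, 10, 15, 21, 28. Triangular numbers n(n+1)/2 for n = 2, 3, ….
The 13th slot belongs to stream A; its 7th term is 20.
Term 14 comes from stream B (its 7th entry): 36.

20, 36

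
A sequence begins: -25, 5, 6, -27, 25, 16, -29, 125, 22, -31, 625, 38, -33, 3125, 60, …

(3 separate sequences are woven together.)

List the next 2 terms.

-35, 15625

Read the sequence 3 terms at a time; column i is its own pattern.
Track A = -25, -27, -29, -31, -33: linear: a_n = -23 − 2·n.
Track B = 5, 25, 125, 625, 3125: successive powers of 5.
Track C = 6, 16, 22, 38, 60: Fibonacci-style (each term is the sum of the two before it).
Position 16 → track A, term 6 = -35.
Position 17 falls in track B as its term 6, giving 15625.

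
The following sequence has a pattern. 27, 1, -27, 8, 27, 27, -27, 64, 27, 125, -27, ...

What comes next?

216

Split by position mod 2 into 2 tracks.
Track A is 27, -27, 27, -27, 27, -27, which is oscillating between 27 and -27.
Track B is 1, 8, 27, 64, 125, which is perfect cubes starting at 1³.
Term 12 comes from track B (its 6th entry): 216.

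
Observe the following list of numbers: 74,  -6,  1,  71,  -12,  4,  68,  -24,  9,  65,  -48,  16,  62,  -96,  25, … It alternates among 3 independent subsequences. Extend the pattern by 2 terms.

59, -192

Read the sequence 3 terms at a time; column i is its own pattern.
Stream A: 74, 71, 68, 65, 62. Subtracting 3 each time.
Stream B: -6, -12, -24, -48, -96. Geometric with ratio 2.
Stream C: 1, 4, 9, 16, 25. The squares 1², 2², 3², ….
Position 16 falls in stream A as its term 6, giving 59.
Position 17 → stream B, term 6 = -192.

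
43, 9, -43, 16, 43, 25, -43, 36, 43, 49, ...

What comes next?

Split by position mod 2 into 2 tracks.
Subsequence A: 43, -43, 43, -43, 43 (oscillating between 43 and -43).
Subsequence B: 9, 16, 25, 36, 49 (perfect squares starting at 3²).
The 11th slot belongs to subsequence A; its 6th term is -43.

-43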